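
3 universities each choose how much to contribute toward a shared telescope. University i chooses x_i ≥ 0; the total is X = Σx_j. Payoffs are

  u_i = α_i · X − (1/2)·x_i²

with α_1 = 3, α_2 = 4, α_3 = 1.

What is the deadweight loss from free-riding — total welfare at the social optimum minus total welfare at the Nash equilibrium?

University i's FOC: ∂u_i/∂x_i = α_i − x_i = 0, so x_i* = α_i.
NE contributions = (3, 4, 1); X = 8.
W^NE = (Σα)·X − ½Σα_i² = 8² − ½·26 = 51.
Planner sets x_i = Σα_j = 8 for every i, so X^SO = 3·8 = 24.
W^SO = (Σα)·X^SO − ½·3·(Σα)² = (3/2)·8² = 96.
Deadweight loss = W^SO − W^NE = 45.

45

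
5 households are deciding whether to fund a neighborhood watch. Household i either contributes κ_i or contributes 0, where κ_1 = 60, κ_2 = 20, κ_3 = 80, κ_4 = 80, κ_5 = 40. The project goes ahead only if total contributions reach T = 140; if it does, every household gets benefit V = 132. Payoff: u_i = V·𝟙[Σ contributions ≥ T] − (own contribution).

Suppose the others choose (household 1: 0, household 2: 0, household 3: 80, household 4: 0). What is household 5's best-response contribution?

Others' total = 80. Even contributing 40 gives 120 < 140: no benefit either way.
Best response: 0.

0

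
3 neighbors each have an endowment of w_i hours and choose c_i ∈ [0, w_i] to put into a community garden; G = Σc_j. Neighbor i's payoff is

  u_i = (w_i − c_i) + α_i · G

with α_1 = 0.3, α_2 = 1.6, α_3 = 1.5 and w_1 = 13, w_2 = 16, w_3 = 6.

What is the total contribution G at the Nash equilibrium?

22

∂u_i/∂c_i = α_i − 1, so neighbor i contributes w_i if α_i > 1, else 0.
α_i > 1 for i ∈ {2, 3}; NE contributions (0, 16, 6), G = 22.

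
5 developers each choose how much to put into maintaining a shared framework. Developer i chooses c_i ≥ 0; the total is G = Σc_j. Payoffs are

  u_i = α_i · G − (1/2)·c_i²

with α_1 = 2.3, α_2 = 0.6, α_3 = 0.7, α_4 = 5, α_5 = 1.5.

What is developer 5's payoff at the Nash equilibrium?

14.025

Developer i's FOC: ∂u_i/∂c_i = α_i − c_i = 0, so c_i* = α_i.
NE contributions = (2.3, 0.6, 0.7, 5, 1.5); G = 10.1.
u_5 = α_5·G − ½·(c_5)² = 1.5·10.1 − ½·1.5² = 14.025.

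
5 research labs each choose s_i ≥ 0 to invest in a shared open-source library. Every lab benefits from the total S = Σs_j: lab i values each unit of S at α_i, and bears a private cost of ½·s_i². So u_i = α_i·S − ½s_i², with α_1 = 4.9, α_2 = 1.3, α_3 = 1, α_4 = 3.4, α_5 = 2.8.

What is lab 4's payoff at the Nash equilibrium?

39.78

Lab i's FOC: ∂u_i/∂s_i = α_i − s_i = 0, so s_i* = α_i.
NE contributions = (4.9, 1.3, 1, 3.4, 2.8); S = 13.4.
u_4 = α_4·S − ½·(s_4)² = 3.4·13.4 − ½·3.4² = 39.78.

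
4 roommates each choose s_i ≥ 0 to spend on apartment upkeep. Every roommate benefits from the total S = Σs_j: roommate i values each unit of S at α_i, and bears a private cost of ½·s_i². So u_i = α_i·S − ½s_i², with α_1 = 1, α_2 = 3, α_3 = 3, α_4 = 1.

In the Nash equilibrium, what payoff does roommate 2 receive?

19.5

Roommate i's FOC: ∂u_i/∂s_i = α_i − s_i = 0, so s_i* = α_i.
NE contributions = (1, 3, 3, 1); S = 8.
u_2 = α_2·S − ½·(s_2)² = 3·8 − ½·3² = 19.5.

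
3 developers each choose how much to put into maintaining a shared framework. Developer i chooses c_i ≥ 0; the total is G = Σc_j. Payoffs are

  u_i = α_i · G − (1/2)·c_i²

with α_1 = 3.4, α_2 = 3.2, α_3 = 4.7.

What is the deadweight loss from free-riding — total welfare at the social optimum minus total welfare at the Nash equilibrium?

Developer i's FOC: ∂u_i/∂c_i = α_i − c_i = 0, so c_i* = α_i.
NE contributions = (3.4, 3.2, 4.7); G = 11.3.
W^NE = (Σα)·G − ½Σα_i² = 11.3² − ½·43.89 = 105.745.
Planner sets c_i = Σα_j = 11.3 for every i, so G^SO = 3·11.3 = 33.9.
W^SO = (Σα)·G^SO − ½·3·(Σα)² = (3/2)·11.3² = 191.535.
Deadweight loss = W^SO − W^NE = 85.79.

85.79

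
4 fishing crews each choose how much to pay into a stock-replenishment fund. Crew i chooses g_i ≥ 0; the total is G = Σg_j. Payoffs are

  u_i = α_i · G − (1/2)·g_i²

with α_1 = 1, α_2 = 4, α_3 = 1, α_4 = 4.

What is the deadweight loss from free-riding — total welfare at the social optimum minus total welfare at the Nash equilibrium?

117

Crew i's FOC: ∂u_i/∂g_i = α_i − g_i = 0, so g_i* = α_i.
NE contributions = (1, 4, 1, 4); G = 10.
W^NE = (Σα)·G − ½Σα_i² = 10² − ½·34 = 83.
Planner sets g_i = Σα_j = 10 for every i, so G^SO = 4·10 = 40.
W^SO = (Σα)·G^SO − ½·4·(Σα)² = (4/2)·10² = 200.
Deadweight loss = W^SO − W^NE = 117.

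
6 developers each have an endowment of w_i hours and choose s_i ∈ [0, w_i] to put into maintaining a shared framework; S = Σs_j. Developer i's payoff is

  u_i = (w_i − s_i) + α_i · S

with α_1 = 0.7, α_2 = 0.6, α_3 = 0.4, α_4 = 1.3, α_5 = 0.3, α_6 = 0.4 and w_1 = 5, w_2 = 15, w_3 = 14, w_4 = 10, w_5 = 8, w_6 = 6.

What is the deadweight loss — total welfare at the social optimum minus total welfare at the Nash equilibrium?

∂u_i/∂s_i = α_i − 1, so developer i contributes w_i if α_i > 1, else 0.
α_i > 1 for i ∈ {4}; NE contributions (0, 0, 0, 10, 0, 0), S = 10.
W^NE = Σw_i − S^NE + (Σα_i)·S^NE = 58 + 2.7·10 = 85.
Planner: ∂(Σu_j)/∂s_i = Σα_j − 1 = 2.7 > 0, so everyone contributes w_i; S^SO = 58, W^SO = 58 + 2.7·58 = 214.6.
Deadweight loss = 129.6.

129.6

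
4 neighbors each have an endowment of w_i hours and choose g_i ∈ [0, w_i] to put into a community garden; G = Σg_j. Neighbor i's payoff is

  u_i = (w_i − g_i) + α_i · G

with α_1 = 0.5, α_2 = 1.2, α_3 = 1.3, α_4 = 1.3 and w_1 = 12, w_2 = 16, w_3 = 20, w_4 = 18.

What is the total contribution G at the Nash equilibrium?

54

∂u_i/∂g_i = α_i − 1, so neighbor i contributes w_i if α_i > 1, else 0.
α_i > 1 for i ∈ {2, 3, 4}; NE contributions (0, 16, 20, 18), G = 54.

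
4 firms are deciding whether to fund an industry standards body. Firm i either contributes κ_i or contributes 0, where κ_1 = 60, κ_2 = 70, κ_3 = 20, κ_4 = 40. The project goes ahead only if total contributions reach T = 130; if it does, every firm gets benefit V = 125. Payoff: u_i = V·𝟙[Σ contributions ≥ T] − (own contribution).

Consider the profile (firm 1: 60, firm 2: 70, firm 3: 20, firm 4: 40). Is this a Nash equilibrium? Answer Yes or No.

No

Total = 190 ≥ 130: provided.
Firm 1 (pledges 60, payoff 65): dropping to 0 → total 130, payoff 125. Profitable deviation.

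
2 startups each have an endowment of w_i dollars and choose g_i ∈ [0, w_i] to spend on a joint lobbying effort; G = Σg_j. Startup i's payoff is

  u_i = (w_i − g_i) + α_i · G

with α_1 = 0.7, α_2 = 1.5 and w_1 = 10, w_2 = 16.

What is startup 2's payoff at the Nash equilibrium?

∂u_i/∂g_i = α_i − 1, so startup i contributes w_i if α_i > 1, else 0.
α_i > 1 for i ∈ {2}; NE contributions (0, 16), G = 16.
u_2 = (16 − 16) + 1.5·16 = 24.

24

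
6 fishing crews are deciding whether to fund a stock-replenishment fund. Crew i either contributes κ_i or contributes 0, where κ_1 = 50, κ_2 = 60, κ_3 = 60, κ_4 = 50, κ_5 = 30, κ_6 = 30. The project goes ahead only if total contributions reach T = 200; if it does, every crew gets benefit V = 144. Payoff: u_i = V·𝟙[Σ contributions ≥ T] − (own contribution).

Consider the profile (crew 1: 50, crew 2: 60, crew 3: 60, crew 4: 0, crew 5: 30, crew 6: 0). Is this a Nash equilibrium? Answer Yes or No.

Yes

Total = 200 ≥ 200: provided.
Crew 1 (pledges 50, payoff 94): dropping to 0 → total 150, payoff 0. No gain.
Crew 2 (pledges 60, payoff 84): dropping to 0 → total 140, payoff 0. No gain.
Crew 3 (pledges 60, payoff 84): dropping to 0 → total 140, payoff 0. No gain.
Crew 4 (pledges 0, payoff 144): pledging 50 → total 250, payoff 94. No gain.
Crew 5 (pledges 30, payoff 114): dropping to 0 → total 170, payoff 0. No gain.
Crew 6 (pledges 0, payoff 144): pledging 30 → total 230, payoff 114. No gain.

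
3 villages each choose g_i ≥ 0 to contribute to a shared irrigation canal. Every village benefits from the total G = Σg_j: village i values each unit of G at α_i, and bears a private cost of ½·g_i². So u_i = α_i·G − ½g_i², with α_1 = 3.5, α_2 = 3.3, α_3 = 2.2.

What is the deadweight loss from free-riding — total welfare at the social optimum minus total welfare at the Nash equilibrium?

Village i's FOC: ∂u_i/∂g_i = α_i − g_i = 0, so g_i* = α_i.
NE contributions = (3.5, 3.3, 2.2); G = 9.
W^NE = (Σα)·G − ½Σα_i² = 9² − ½·27.98 = 67.01.
Planner sets g_i = Σα_j = 9 for every i, so G^SO = 3·9 = 27.
W^SO = (Σα)·G^SO − ½·3·(Σα)² = (3/2)·9² = 121.5.
Deadweight loss = W^SO − W^NE = 54.49.

54.49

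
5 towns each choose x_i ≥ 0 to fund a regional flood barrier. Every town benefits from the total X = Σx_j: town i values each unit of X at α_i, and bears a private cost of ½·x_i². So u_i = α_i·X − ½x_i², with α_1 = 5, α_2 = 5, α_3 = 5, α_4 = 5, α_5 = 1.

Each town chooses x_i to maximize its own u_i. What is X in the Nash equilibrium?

21

Town i's FOC: ∂u_i/∂x_i = α_i − x_i = 0, so x_i* = α_i.
NE contributions = (5, 5, 5, 5, 1); X = 21.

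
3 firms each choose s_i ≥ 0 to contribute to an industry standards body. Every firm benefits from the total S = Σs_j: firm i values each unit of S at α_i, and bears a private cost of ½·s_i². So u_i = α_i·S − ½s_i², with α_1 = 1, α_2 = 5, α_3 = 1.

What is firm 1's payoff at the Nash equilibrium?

6.5

Firm i's FOC: ∂u_i/∂s_i = α_i − s_i = 0, so s_i* = α_i.
NE contributions = (1, 5, 1); S = 7.
u_1 = α_1·S − ½·(s_1)² = 1·7 − ½·1² = 6.5.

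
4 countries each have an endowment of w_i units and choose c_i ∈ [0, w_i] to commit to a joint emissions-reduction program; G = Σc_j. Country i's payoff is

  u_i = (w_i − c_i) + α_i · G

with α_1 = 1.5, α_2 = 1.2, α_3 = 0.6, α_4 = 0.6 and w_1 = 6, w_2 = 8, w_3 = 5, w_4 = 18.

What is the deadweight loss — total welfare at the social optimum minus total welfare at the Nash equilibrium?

∂u_i/∂c_i = α_i − 1, so country i contributes w_i if α_i > 1, else 0.
α_i > 1 for i ∈ {1, 2}; NE contributions (6, 8, 0, 0), G = 14.
W^NE = Σw_i − G^NE + (Σα_i)·G^NE = 37 + 2.9·14 = 77.6.
Planner: ∂(Σu_j)/∂c_i = Σα_j − 1 = 2.9 > 0, so everyone contributes w_i; G^SO = 37, W^SO = 37 + 2.9·37 = 144.3.
Deadweight loss = 66.7.

66.7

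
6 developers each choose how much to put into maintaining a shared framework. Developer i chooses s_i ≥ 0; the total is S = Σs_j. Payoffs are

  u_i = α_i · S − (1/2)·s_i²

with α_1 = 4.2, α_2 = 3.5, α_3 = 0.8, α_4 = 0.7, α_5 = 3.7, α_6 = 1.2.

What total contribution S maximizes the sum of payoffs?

84.6

Planner FOC: ∂(Σu_j)/∂s_i = (Σα_j) − s_i = 0, so s_i^SO = Σα_j = 14.1 for every i; S^SO = 84.6.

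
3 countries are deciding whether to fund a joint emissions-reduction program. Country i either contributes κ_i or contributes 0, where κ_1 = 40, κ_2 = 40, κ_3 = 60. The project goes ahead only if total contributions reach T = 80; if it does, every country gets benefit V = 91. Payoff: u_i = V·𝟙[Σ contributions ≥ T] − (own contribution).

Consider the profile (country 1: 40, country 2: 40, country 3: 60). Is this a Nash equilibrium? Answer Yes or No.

No

Total = 140 ≥ 80: provided.
Country 1 (pledges 40, payoff 51): dropping to 0 → total 100, payoff 91. Profitable deviation.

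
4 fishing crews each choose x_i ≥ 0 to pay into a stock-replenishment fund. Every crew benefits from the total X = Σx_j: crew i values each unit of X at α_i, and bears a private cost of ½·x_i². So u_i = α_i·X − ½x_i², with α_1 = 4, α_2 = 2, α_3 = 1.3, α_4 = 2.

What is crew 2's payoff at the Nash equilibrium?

16.6

Crew i's FOC: ∂u_i/∂x_i = α_i − x_i = 0, so x_i* = α_i.
NE contributions = (4, 2, 1.3, 2); X = 9.3.
u_2 = α_2·X − ½·(x_2)² = 2·9.3 − ½·2² = 16.6.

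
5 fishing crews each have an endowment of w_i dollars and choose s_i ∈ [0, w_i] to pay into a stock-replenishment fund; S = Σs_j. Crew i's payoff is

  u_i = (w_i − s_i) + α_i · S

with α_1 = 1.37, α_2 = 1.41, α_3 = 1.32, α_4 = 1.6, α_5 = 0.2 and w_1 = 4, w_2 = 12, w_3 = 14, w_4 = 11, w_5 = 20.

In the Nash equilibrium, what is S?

41

∂u_i/∂s_i = α_i − 1, so crew i contributes w_i if α_i > 1, else 0.
α_i > 1 for i ∈ {1, 2, 3, 4}; NE contributions (4, 12, 14, 11, 0), S = 41.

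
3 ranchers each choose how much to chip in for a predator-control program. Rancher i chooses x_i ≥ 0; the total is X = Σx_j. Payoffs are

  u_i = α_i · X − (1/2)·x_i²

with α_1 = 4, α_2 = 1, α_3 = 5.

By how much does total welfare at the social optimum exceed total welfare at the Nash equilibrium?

Rancher i's FOC: ∂u_i/∂x_i = α_i − x_i = 0, so x_i* = α_i.
NE contributions = (4, 1, 5); X = 10.
W^NE = (Σα)·X − ½Σα_i² = 10² − ½·42 = 79.
Planner sets x_i = Σα_j = 10 for every i, so X^SO = 3·10 = 30.
W^SO = (Σα)·X^SO − ½·3·(Σα)² = (3/2)·10² = 150.
Deadweight loss = W^SO − W^NE = 71.

71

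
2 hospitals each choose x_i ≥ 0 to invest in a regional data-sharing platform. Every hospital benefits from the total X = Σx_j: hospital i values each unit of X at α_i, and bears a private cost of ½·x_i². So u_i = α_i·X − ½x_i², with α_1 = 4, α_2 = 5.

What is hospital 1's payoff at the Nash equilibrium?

Hospital i's FOC: ∂u_i/∂x_i = α_i − x_i = 0, so x_i* = α_i.
NE contributions = (4, 5); X = 9.
u_1 = α_1·X − ½·(x_1)² = 4·9 − ½·4² = 28.

28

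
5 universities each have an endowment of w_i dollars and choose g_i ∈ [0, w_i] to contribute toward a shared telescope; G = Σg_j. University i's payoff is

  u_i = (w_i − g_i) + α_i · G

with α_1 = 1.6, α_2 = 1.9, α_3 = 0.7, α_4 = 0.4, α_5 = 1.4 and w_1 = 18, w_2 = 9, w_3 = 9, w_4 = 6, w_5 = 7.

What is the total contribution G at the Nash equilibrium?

34

∂u_i/∂g_i = α_i − 1, so university i contributes w_i if α_i > 1, else 0.
α_i > 1 for i ∈ {1, 2, 5}; NE contributions (18, 9, 0, 0, 7), G = 34.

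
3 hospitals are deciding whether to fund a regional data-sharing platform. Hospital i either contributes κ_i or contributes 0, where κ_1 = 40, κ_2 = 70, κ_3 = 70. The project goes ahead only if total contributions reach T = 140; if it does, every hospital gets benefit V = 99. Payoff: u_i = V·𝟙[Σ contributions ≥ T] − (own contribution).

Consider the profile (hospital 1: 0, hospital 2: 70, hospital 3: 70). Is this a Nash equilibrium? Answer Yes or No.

Yes

Total = 140 ≥ 140: provided.
Hospital 1 (pledges 0, payoff 99): pledging 40 → total 180, payoff 59. No gain.
Hospital 2 (pledges 70, payoff 29): dropping to 0 → total 70, payoff 0. No gain.
Hospital 3 (pledges 70, payoff 29): dropping to 0 → total 70, payoff 0. No gain.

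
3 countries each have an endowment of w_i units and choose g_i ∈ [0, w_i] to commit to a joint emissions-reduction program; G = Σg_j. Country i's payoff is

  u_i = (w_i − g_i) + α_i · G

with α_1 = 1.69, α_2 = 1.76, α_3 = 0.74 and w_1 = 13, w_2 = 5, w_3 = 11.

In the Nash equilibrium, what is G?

18

∂u_i/∂g_i = α_i − 1, so country i contributes w_i if α_i > 1, else 0.
α_i > 1 for i ∈ {1, 2}; NE contributions (13, 5, 0), G = 18.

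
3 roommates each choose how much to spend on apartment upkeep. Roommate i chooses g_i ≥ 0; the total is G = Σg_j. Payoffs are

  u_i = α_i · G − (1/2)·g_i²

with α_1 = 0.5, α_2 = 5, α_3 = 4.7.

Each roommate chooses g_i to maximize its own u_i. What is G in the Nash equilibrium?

Roommate i's FOC: ∂u_i/∂g_i = α_i − g_i = 0, so g_i* = α_i.
NE contributions = (0.5, 5, 4.7); G = 10.2.

10.2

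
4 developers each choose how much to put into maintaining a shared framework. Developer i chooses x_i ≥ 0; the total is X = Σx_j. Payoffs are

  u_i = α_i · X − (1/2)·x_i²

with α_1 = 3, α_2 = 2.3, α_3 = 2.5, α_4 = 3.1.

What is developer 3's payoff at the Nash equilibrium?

Developer i's FOC: ∂u_i/∂x_i = α_i − x_i = 0, so x_i* = α_i.
NE contributions = (3, 2.3, 2.5, 3.1); X = 10.9.
u_3 = α_3·X − ½·(x_3)² = 2.5·10.9 − ½·2.5² = 24.125.

24.125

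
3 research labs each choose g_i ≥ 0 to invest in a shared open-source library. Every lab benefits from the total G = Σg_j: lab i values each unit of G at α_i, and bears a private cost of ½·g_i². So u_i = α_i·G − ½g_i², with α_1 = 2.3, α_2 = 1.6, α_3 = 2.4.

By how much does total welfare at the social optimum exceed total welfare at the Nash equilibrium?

Lab i's FOC: ∂u_i/∂g_i = α_i − g_i = 0, so g_i* = α_i.
NE contributions = (2.3, 1.6, 2.4); G = 6.3.
W^NE = (Σα)·G − ½Σα_i² = 6.3² − ½·13.61 = 32.885.
Planner sets g_i = Σα_j = 6.3 for every i, so G^SO = 3·6.3 = 18.9.
W^SO = (Σα)·G^SO − ½·3·(Σα)² = (3/2)·6.3² = 59.535.
Deadweight loss = W^SO − W^NE = 26.65.

26.65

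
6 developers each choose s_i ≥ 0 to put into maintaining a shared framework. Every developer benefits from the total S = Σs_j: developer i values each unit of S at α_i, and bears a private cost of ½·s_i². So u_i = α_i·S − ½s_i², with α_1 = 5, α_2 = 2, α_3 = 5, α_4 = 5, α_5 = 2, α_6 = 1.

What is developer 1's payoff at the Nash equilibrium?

87.5

Developer i's FOC: ∂u_i/∂s_i = α_i − s_i = 0, so s_i* = α_i.
NE contributions = (5, 2, 5, 5, 2, 1); S = 20.
u_1 = α_1·S − ½·(s_1)² = 5·20 − ½·5² = 87.5.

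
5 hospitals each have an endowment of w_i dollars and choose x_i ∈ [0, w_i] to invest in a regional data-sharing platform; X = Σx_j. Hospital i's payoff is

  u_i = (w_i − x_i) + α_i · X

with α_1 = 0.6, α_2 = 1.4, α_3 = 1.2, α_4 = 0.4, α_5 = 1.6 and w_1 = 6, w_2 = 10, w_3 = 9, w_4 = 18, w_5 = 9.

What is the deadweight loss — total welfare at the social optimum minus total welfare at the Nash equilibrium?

100.8

∂u_i/∂x_i = α_i − 1, so hospital i contributes w_i if α_i > 1, else 0.
α_i > 1 for i ∈ {2, 3, 5}; NE contributions (0, 10, 9, 0, 9), X = 28.
W^NE = Σw_i − X^NE + (Σα_i)·X^NE = 52 + 4.2·28 = 169.6.
Planner: ∂(Σu_j)/∂x_i = Σα_j − 1 = 4.2 > 0, so everyone contributes w_i; X^SO = 52, W^SO = 52 + 4.2·52 = 270.4.
Deadweight loss = 100.8.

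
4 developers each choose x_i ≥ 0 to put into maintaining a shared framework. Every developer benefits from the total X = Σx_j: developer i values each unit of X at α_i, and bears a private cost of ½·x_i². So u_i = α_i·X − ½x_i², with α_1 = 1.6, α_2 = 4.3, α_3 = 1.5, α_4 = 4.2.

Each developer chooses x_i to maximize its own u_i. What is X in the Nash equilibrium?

11.6

Developer i's FOC: ∂u_i/∂x_i = α_i − x_i = 0, so x_i* = α_i.
NE contributions = (1.6, 4.3, 1.5, 4.2); X = 11.6.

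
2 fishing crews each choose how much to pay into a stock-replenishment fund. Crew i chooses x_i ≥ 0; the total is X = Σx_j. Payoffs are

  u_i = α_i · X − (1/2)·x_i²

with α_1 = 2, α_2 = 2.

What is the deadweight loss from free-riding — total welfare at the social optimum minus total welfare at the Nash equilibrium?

4

Crew i's FOC: ∂u_i/∂x_i = α_i − x_i = 0, so x_i* = α_i.
NE contributions = (2, 2); X = 4.
W^NE = (Σα)·X − ½Σα_i² = 4² − ½·8 = 12.
Planner sets x_i = Σα_j = 4 for every i, so X^SO = 2·4 = 8.
W^SO = (Σα)·X^SO − ½·2·(Σα)² = (2/2)·4² = 16.
Deadweight loss = W^SO − W^NE = 4.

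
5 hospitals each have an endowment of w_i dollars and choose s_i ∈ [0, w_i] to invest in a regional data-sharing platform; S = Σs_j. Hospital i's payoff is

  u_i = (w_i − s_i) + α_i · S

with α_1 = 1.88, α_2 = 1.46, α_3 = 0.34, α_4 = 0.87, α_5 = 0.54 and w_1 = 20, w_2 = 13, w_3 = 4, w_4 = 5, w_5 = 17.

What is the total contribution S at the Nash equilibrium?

33

∂u_i/∂s_i = α_i − 1, so hospital i contributes w_i if α_i > 1, else 0.
α_i > 1 for i ∈ {1, 2}; NE contributions (20, 13, 0, 0, 0), S = 33.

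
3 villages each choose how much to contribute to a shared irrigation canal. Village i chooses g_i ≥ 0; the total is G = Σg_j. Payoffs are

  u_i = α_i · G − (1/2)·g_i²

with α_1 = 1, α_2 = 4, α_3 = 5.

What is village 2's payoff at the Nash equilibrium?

32

Village i's FOC: ∂u_i/∂g_i = α_i − g_i = 0, so g_i* = α_i.
NE contributions = (1, 4, 5); G = 10.
u_2 = α_2·G − ½·(g_2)² = 4·10 − ½·4² = 32.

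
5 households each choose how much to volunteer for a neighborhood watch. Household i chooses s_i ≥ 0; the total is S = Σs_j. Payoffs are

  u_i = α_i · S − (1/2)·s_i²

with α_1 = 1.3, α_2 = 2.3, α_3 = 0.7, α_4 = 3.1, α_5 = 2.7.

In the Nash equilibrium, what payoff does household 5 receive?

Household i's FOC: ∂u_i/∂s_i = α_i − s_i = 0, so s_i* = α_i.
NE contributions = (1.3, 2.3, 0.7, 3.1, 2.7); S = 10.1.
u_5 = α_5·S − ½·(s_5)² = 2.7·10.1 − ½·2.7² = 23.625.

23.625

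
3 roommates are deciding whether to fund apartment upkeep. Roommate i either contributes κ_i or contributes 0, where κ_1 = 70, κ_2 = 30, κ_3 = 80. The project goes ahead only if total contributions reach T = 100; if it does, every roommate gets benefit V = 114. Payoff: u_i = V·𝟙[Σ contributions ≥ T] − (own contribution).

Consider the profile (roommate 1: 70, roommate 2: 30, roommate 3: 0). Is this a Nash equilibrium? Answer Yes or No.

Total = 100 ≥ 100: provided.
Roommate 1 (pledges 70, payoff 44): dropping to 0 → total 30, payoff 0. No gain.
Roommate 2 (pledges 30, payoff 84): dropping to 0 → total 70, payoff 0. No gain.
Roommate 3 (pledges 0, payoff 114): pledging 80 → total 180, payoff 34. No gain.

Yes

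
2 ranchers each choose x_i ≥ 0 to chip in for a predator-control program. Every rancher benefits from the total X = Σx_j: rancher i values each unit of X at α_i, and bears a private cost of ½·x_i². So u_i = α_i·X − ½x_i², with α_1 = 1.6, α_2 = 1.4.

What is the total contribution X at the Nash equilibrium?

3

Rancher i's FOC: ∂u_i/∂x_i = α_i − x_i = 0, so x_i* = α_i.
NE contributions = (1.6, 1.4); X = 3.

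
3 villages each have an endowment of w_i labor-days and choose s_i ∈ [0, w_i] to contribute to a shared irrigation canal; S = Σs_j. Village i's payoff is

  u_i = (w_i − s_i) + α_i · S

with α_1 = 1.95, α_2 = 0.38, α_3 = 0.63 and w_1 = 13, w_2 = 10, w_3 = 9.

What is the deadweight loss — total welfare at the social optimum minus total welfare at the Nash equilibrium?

37.24

∂u_i/∂s_i = α_i − 1, so village i contributes w_i if α_i > 1, else 0.
α_i > 1 for i ∈ {1}; NE contributions (13, 0, 0), S = 13.
W^NE = Σw_i − S^NE + (Σα_i)·S^NE = 32 + 1.96·13 = 57.48.
Planner: ∂(Σu_j)/∂s_i = Σα_j − 1 = 1.96 > 0, so everyone contributes w_i; S^SO = 32, W^SO = 32 + 1.96·32 = 94.72.
Deadweight loss = 37.24.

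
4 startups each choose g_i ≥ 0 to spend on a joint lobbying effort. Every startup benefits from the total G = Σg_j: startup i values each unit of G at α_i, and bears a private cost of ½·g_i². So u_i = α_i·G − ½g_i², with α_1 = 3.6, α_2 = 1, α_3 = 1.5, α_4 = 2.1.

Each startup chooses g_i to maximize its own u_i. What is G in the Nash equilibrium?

8.2

Startup i's FOC: ∂u_i/∂g_i = α_i − g_i = 0, so g_i* = α_i.
NE contributions = (3.6, 1, 1.5, 2.1); G = 8.2.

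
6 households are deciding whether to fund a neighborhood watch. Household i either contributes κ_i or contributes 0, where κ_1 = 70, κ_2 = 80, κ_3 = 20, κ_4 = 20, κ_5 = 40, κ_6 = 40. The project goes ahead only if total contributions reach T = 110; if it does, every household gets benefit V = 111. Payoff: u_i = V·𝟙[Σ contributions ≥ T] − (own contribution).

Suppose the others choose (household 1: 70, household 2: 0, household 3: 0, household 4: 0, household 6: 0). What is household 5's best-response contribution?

40

Others' total = 70. Contributing 40 brings total to 110 ≥ 110: gain V − κ_5 = 71.
Best response: 40.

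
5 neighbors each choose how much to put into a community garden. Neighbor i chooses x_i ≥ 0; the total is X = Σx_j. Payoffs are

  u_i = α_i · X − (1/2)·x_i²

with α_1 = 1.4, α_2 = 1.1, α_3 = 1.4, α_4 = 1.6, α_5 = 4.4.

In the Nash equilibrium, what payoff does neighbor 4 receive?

Neighbor i's FOC: ∂u_i/∂x_i = α_i − x_i = 0, so x_i* = α_i.
NE contributions = (1.4, 1.1, 1.4, 1.6, 4.4); X = 9.9.
u_4 = α_4·X − ½·(x_4)² = 1.6·9.9 − ½·1.6² = 14.56.

14.56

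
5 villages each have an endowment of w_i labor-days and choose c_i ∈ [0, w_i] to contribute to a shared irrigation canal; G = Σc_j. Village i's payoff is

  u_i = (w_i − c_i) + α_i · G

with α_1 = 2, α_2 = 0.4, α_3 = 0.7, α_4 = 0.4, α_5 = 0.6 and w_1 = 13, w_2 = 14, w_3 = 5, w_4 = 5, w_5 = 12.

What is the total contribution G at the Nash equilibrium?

∂u_i/∂c_i = α_i − 1, so village i contributes w_i if α_i > 1, else 0.
α_i > 1 for i ∈ {1}; NE contributions (13, 0, 0, 0, 0), G = 13.

13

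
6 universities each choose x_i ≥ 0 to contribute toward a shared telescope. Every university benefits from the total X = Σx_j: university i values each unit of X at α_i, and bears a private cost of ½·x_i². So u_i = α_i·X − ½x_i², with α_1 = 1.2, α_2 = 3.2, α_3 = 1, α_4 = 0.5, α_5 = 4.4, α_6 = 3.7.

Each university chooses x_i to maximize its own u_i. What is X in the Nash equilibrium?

14

University i's FOC: ∂u_i/∂x_i = α_i − x_i = 0, so x_i* = α_i.
NE contributions = (1.2, 3.2, 1, 0.5, 4.4, 3.7); X = 14.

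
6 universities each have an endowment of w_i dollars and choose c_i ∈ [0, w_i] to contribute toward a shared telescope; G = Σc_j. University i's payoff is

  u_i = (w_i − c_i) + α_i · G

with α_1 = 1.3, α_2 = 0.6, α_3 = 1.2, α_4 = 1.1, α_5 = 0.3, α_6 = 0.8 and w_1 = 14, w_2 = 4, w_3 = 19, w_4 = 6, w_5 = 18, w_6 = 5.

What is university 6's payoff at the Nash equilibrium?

∂u_i/∂c_i = α_i − 1, so university i contributes w_i if α_i > 1, else 0.
α_i > 1 for i ∈ {1, 3, 4}; NE contributions (14, 0, 19, 6, 0, 0), G = 39.
u_6 = (5 − 0) + 0.8·39 = 36.2.

36.2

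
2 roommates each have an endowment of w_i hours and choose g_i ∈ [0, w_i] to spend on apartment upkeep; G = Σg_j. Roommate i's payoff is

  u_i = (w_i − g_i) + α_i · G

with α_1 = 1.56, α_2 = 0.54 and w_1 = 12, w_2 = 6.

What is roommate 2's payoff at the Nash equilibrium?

∂u_i/∂g_i = α_i − 1, so roommate i contributes w_i if α_i > 1, else 0.
α_i > 1 for i ∈ {1}; NE contributions (12, 0), G = 12.
u_2 = (6 − 0) + 0.54·12 = 12.48.

12.48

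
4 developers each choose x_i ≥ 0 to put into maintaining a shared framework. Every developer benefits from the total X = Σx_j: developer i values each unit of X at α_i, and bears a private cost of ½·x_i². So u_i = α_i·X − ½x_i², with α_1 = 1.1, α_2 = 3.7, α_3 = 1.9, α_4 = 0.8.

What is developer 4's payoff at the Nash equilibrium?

Developer i's FOC: ∂u_i/∂x_i = α_i − x_i = 0, so x_i* = α_i.
NE contributions = (1.1, 3.7, 1.9, 0.8); X = 7.5.
u_4 = α_4·X − ½·(x_4)² = 0.8·7.5 − ½·0.8² = 5.68.

5.68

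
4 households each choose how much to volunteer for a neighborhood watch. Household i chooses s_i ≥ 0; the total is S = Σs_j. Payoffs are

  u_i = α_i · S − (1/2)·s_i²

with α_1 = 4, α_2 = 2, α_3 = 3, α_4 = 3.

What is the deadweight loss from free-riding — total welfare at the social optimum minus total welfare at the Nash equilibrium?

163

Household i's FOC: ∂u_i/∂s_i = α_i − s_i = 0, so s_i* = α_i.
NE contributions = (4, 2, 3, 3); S = 12.
W^NE = (Σα)·S − ½Σα_i² = 12² − ½·38 = 125.
Planner sets s_i = Σα_j = 12 for every i, so S^SO = 4·12 = 48.
W^SO = (Σα)·S^SO − ½·4·(Σα)² = (4/2)·12² = 288.
Deadweight loss = W^SO − W^NE = 163.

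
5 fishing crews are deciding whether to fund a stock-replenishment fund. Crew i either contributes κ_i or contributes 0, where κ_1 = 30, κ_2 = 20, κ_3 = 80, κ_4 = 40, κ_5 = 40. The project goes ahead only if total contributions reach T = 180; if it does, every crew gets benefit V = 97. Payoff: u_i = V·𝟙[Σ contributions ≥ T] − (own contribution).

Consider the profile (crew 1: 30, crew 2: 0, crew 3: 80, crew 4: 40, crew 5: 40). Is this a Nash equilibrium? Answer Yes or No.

Yes

Total = 190 ≥ 180: provided.
Crew 1 (pledges 30, payoff 67): dropping to 0 → total 160, payoff 0. No gain.
Crew 2 (pledges 0, payoff 97): pledging 20 → total 210, payoff 77. No gain.
Crew 3 (pledges 80, payoff 17): dropping to 0 → total 110, payoff 0. No gain.
Crew 4 (pledges 40, payoff 57): dropping to 0 → total 150, payoff 0. No gain.
Crew 5 (pledges 40, payoff 57): dropping to 0 → total 150, payoff 0. No gain.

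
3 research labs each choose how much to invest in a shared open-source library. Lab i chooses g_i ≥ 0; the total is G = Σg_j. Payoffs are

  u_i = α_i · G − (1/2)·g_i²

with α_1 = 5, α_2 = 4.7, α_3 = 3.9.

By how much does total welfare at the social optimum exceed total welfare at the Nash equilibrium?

123.63

Lab i's FOC: ∂u_i/∂g_i = α_i − g_i = 0, so g_i* = α_i.
NE contributions = (5, 4.7, 3.9); G = 13.6.
W^NE = (Σα)·G − ½Σα_i² = 13.6² − ½·62.3 = 153.81.
Planner sets g_i = Σα_j = 13.6 for every i, so G^SO = 3·13.6 = 40.8.
W^SO = (Σα)·G^SO − ½·3·(Σα)² = (3/2)·13.6² = 277.44.
Deadweight loss = W^SO − W^NE = 123.63.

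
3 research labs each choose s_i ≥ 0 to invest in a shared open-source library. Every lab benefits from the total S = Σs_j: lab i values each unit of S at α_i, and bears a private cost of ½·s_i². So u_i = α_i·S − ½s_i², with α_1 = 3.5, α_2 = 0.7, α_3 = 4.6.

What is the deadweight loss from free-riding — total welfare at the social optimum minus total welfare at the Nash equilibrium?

Lab i's FOC: ∂u_i/∂s_i = α_i − s_i = 0, so s_i* = α_i.
NE contributions = (3.5, 0.7, 4.6); S = 8.8.
W^NE = (Σα)·S − ½Σα_i² = 8.8² − ½·33.9 = 60.49.
Planner sets s_i = Σα_j = 8.8 for every i, so S^SO = 3·8.8 = 26.4.
W^SO = (Σα)·S^SO − ½·3·(Σα)² = (3/2)·8.8² = 116.16.
Deadweight loss = W^SO − W^NE = 55.67.

55.67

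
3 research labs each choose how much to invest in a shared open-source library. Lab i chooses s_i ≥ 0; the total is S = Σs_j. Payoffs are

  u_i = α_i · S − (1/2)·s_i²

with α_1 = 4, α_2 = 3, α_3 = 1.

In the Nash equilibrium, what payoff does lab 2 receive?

19.5

Lab i's FOC: ∂u_i/∂s_i = α_i − s_i = 0, so s_i* = α_i.
NE contributions = (4, 3, 1); S = 8.
u_2 = α_2·S − ½·(s_2)² = 3·8 − ½·3² = 19.5.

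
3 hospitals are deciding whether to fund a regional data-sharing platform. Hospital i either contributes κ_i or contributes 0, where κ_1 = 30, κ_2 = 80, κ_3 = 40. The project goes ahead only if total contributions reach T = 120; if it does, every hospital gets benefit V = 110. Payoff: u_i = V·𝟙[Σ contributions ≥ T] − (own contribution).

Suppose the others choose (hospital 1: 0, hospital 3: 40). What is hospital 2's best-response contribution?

80

Others' total = 40. Contributing 80 brings total to 120 ≥ 120: gain V − κ_2 = 30.
Best response: 80.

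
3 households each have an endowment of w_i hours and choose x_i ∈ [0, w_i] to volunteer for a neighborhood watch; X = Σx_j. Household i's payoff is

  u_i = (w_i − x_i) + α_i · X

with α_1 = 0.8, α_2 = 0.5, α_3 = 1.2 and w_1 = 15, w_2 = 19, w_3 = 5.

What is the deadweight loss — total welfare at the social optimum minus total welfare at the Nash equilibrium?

∂u_i/∂x_i = α_i − 1, so household i contributes w_i if α_i > 1, else 0.
α_i > 1 for i ∈ {3}; NE contributions (0, 0, 5), X = 5.
W^NE = Σw_i − X^NE + (Σα_i)·X^NE = 39 + 1.5·5 = 46.5.
Planner: ∂(Σu_j)/∂x_i = Σα_j − 1 = 1.5 > 0, so everyone contributes w_i; X^SO = 39, W^SO = 39 + 1.5·39 = 97.5.
Deadweight loss = 51.

51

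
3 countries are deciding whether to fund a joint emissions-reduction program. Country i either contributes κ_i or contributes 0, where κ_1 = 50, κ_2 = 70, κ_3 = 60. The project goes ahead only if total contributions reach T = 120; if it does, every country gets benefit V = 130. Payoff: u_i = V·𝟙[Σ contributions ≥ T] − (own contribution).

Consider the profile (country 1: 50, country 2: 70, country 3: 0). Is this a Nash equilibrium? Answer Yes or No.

Yes

Total = 120 ≥ 120: provided.
Country 1 (pledges 50, payoff 80): dropping to 0 → total 70, payoff 0. No gain.
Country 2 (pledges 70, payoff 60): dropping to 0 → total 50, payoff 0. No gain.
Country 3 (pledges 0, payoff 130): pledging 60 → total 180, payoff 70. No gain.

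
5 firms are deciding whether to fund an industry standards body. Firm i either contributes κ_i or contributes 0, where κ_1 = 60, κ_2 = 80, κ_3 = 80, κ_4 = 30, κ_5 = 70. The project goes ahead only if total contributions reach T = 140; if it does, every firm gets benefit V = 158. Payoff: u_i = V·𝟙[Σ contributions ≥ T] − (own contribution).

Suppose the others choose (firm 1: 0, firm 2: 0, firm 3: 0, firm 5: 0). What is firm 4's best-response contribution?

0

Others' total = 0. Even contributing 30 gives 30 < 140: no benefit either way.
Best response: 0.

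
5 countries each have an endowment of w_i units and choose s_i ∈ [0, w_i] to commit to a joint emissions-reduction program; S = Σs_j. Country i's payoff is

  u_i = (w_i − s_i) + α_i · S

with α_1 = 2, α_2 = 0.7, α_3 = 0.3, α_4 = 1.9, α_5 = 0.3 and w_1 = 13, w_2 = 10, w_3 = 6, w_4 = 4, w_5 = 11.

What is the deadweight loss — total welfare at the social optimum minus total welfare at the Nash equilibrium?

∂u_i/∂s_i = α_i − 1, so country i contributes w_i if α_i > 1, else 0.
α_i > 1 for i ∈ {1, 4}; NE contributions (13, 0, 0, 4, 0), S = 17.
W^NE = Σw_i − S^NE + (Σα_i)·S^NE = 44 + 4.2·17 = 115.4.
Planner: ∂(Σu_j)/∂s_i = Σα_j − 1 = 4.2 > 0, so everyone contributes w_i; S^SO = 44, W^SO = 44 + 4.2·44 = 228.8.
Deadweight loss = 113.4.

113.4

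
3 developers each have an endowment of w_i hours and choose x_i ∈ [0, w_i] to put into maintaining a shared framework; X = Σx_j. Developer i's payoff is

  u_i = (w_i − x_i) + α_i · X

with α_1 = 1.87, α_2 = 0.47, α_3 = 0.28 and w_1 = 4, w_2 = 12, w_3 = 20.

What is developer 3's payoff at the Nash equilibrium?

∂u_i/∂x_i = α_i − 1, so developer i contributes w_i if α_i > 1, else 0.
α_i > 1 for i ∈ {1}; NE contributions (4, 0, 0), X = 4.
u_3 = (20 − 0) + 0.28·4 = 21.12.

21.12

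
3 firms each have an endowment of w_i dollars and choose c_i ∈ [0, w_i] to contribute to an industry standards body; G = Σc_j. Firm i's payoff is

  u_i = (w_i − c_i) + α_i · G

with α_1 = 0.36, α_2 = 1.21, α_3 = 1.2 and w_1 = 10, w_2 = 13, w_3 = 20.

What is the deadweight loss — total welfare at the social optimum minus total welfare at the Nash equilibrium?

17.7

∂u_i/∂c_i = α_i − 1, so firm i contributes w_i if α_i > 1, else 0.
α_i > 1 for i ∈ {2, 3}; NE contributions (0, 13, 20), G = 33.
W^NE = Σw_i − G^NE + (Σα_i)·G^NE = 43 + 1.77·33 = 101.41.
Planner: ∂(Σu_j)/∂c_i = Σα_j − 1 = 1.77 > 0, so everyone contributes w_i; G^SO = 43, W^SO = 43 + 1.77·43 = 119.11.
Deadweight loss = 17.7.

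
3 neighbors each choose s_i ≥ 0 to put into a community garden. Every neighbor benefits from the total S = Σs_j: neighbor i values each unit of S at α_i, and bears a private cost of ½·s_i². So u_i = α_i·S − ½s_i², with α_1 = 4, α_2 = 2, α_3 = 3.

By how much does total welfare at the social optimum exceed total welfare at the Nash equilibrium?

55

Neighbor i's FOC: ∂u_i/∂s_i = α_i − s_i = 0, so s_i* = α_i.
NE contributions = (4, 2, 3); S = 9.
W^NE = (Σα)·S − ½Σα_i² = 9² − ½·29 = 66.5.
Planner sets s_i = Σα_j = 9 for every i, so S^SO = 3·9 = 27.
W^SO = (Σα)·S^SO − ½·3·(Σα)² = (3/2)·9² = 121.5.
Deadweight loss = W^SO − W^NE = 55.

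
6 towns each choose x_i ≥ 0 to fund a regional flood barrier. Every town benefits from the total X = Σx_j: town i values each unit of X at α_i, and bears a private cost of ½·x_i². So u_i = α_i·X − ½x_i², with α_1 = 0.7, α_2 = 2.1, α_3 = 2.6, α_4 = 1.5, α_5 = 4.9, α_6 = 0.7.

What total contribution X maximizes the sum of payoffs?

75

Planner FOC: ∂(Σu_j)/∂x_i = (Σα_j) − x_i = 0, so x_i^SO = Σα_j = 12.5 for every i; X^SO = 75.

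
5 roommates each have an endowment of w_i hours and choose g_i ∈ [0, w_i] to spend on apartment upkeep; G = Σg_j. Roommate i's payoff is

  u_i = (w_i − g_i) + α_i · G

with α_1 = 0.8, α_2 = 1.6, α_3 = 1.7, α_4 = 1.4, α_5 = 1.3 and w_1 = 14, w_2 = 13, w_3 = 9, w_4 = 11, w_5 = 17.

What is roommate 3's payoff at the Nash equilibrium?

85

∂u_i/∂g_i = α_i − 1, so roommate i contributes w_i if α_i > 1, else 0.
α_i > 1 for i ∈ {2, 3, 4, 5}; NE contributions (0, 13, 9, 11, 17), G = 50.
u_3 = (9 − 9) + 1.7·50 = 85.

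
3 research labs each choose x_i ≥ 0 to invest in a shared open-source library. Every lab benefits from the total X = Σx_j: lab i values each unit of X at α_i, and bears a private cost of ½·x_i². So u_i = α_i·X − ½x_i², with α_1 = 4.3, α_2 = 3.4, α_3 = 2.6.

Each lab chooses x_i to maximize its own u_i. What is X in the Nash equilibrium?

10.3

Lab i's FOC: ∂u_i/∂x_i = α_i − x_i = 0, so x_i* = α_i.
NE contributions = (4.3, 3.4, 2.6); X = 10.3.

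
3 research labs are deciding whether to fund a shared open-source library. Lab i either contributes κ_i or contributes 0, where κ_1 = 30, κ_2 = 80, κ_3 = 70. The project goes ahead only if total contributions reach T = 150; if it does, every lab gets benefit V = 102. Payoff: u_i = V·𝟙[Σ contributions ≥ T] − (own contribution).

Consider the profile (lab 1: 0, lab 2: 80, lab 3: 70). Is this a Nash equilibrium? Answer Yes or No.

Total = 150 ≥ 150: provided.
Lab 1 (pledges 0, payoff 102): pledging 30 → total 180, payoff 72. No gain.
Lab 2 (pledges 80, payoff 22): dropping to 0 → total 70, payoff 0. No gain.
Lab 3 (pledges 70, payoff 32): dropping to 0 → total 80, payoff 0. No gain.

Yes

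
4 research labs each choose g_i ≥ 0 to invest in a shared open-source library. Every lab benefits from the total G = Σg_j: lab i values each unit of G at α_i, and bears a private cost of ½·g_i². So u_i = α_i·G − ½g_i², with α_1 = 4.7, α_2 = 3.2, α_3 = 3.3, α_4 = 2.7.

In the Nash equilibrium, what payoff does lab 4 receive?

33.885

Lab i's FOC: ∂u_i/∂g_i = α_i − g_i = 0, so g_i* = α_i.
NE contributions = (4.7, 3.2, 3.3, 2.7); G = 13.9.
u_4 = α_4·G − ½·(g_4)² = 2.7·13.9 − ½·2.7² = 33.885.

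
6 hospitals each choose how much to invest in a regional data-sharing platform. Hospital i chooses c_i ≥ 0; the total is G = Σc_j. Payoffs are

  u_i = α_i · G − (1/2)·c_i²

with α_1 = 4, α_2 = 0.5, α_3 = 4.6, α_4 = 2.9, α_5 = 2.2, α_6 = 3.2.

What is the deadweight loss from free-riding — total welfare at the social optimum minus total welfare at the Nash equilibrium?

Hospital i's FOC: ∂u_i/∂c_i = α_i − c_i = 0, so c_i* = α_i.
NE contributions = (4, 0.5, 4.6, 2.9, 2.2, 3.2); G = 17.4.
W^NE = (Σα)·G − ½Σα_i² = 17.4² − ½·60.9 = 272.31.
Planner sets c_i = Σα_j = 17.4 for every i, so G^SO = 6·17.4 = 104.4.
W^SO = (Σα)·G^SO − ½·6·(Σα)² = (6/2)·17.4² = 908.28.
Deadweight loss = W^SO − W^NE = 635.97.

635.97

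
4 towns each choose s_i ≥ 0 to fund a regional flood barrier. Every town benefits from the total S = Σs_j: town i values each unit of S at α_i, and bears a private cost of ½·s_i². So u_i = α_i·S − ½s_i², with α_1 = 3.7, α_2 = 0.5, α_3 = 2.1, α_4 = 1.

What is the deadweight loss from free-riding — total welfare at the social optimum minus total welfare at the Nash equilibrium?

62.965

Town i's FOC: ∂u_i/∂s_i = α_i − s_i = 0, so s_i* = α_i.
NE contributions = (3.7, 0.5, 2.1, 1); S = 7.3.
W^NE = (Σα)·S − ½Σα_i² = 7.3² − ½·19.35 = 43.615.
Planner sets s_i = Σα_j = 7.3 for every i, so S^SO = 4·7.3 = 29.2.
W^SO = (Σα)·S^SO − ½·4·(Σα)² = (4/2)·7.3² = 106.58.
Deadweight loss = W^SO − W^NE = 62.965.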